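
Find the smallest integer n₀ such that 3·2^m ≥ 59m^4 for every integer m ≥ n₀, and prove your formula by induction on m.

At m = 22: 12582912 < 13821104, so the inequality fails and n₀ ≥ 23. We prove 3·2^m ≥ 59m^4 for all m ≥ 23.
Base step (m = 23): 3·2^m = 25165824 and 59m^4 = 16510619, so 25165824 ≥ 16510619.
For the inductive step, assume it holds for an arbitrary r ≥ 23, so 3·2^r ≥ 59r^4.
Then 3·2^(r + 1) = 2·(3·2^r) ≥ 2·(59r^4).
Also, for r ≥ 23 we have 2·(59r^4) ≥ 59(r+1)^4, since 2 ≥ (1 + 1/r)^4 for all r ≥ 23.
Combining, 3·2^(r + 1) ≥ 59(r+1)^4.
Hence, by induction on m, the claim holds for every m ≥ 23.
Hence the smallest such n₀ is 23.

n₀ = 23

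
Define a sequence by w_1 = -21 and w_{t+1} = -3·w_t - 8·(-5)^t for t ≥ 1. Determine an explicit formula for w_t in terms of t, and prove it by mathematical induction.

Computing the first terms: w_1 = -21, w_2 = 103, w_3 = -509. This suggests w_t = -(-3)^(t - 1) + 4(-5)^t.
For the base case t = 1: the formula gives -21 = -21 = w_1.
For the inductive step, assume it holds for an arbitrary p ≥ 1, so w_p = -(-3)^(p - 1) + 4(-5)^p.
Then w_{p+1} = -3·w_p - 8·(-5)^p = -3·(-(-3)^(p - 1) + 4(-5)^p) - 8·(-5)^p = -(-3)^p + 4(-5)^(p + 1) = -(-3)^((p+1) - 1) + 4(-5)^(p+1),
which is the claimed formula at t = p+1.
This completes the induction.

w_t = -(-3)^(t - 1) + 4(-5)^t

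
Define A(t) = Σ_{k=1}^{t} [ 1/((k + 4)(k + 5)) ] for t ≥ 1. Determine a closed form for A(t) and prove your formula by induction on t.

A(t) = t/(5(t + 5))

We claim A(t) = t/(5(t + 5)) for all t ≥ 1.
Base case (t = 1): A(1) = 1/30, and the closed form gives 1/30. They agree.
Inductive step: suppose the statement holds for some k ≥ 1, so A(k) = k/(5(k + 5)).
Then A(k+1) = A(k) + (1/((k + 5)(k + 6))) = (k/(5(k + 5))) + (1/((k + 5)(k + 6))).
Simplifying, A(k+1) = (k + 1)/(5(k + 6)) = (k+1)/(5((k+1) + 5)),
which is the closed form with t = k+1.
By the principle of mathematical induction, the result holds for all t ≥ 1.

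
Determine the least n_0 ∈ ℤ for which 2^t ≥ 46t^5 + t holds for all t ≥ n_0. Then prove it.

At t = 30: 1073741824 < 1117800030, so the inequality fails and n_0 ≥ 31. We prove 2^t ≥ 46t^5 + t for all t ≥ 31.
For the base case t = 31: 2^t = 2147483648 and 46t^5 + t = 1316940977, so 2147483648 ≥ 1316940977.
Inductive step: assume the claim holds for t = k, so 2^k ≥ 46k^5 + k.
Then 2^(k + 1) = 2·(2^k) ≥ 2·(46k^5 + k).
Also, for k ≥ 31 we have 2·(46k^5 + k) ≥ 46(k+1)^5 + (k+1), since 2·(46k^5 + k) − (46(k+1)^5 + (k+1)) = 46k^5 - 230k^4 - 460k^3 - 460k^2 - 229k - 47, which is nonnegative for all k ≥ 31.
Combining, 2^(k + 1) ≥ 46(k+1)^5 + (k+1).
By induction, the statement is established for all t ≥ 31.
Hence the smallest such n_0 is 31.

n_0 = 31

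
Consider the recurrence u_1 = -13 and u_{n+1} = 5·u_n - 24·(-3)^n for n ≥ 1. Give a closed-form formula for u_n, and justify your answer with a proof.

Computing the first terms: u_1 = -13, u_2 = 7, u_3 = -181. This suggests u_n = -(-3)^(n + 1) - 4·5^(n - 1).
For the base case n = 1: the formula gives -13 = -13 = u_1.
Inductive step: assume the claim holds for n = j, so u_j = -(-3)^(j + 1) - 4·5^(j - 1).
Then u_{j+1} = 5·u_j - 24·(-3)^j = 5·(-(-3)^(j + 1) - 4·5^(j - 1)) - 24·(-3)^j = -(-3)^(j + 2) - 4·5^j = -(-3)^((j+1) + 1) - 4·5^((j+1) - 1),
which is the claimed formula at n = j+1.
By the principle of mathematical induction, the result holds for all n ≥ 1.

u_n = -(-3)^(n + 1) - 4·5^(n - 1)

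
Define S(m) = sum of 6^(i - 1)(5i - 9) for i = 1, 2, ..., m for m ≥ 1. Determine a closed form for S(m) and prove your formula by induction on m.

S(m) = 6^m(m - 2) + 2

We claim S(m) = 6^m(m - 2) + 2 for all m ≥ 1.
Base case (m = 1): S(1) = -4, and the closed form gives -4. They agree.
Inductive step: assume the claim holds for m = i, so S(i) = 6^i(i - 2) + 2.
Then S(i+1) = S(i) + (6^i(5i - 4)) = (6^i(i - 2) + 2) + (6^i(5i - 4)).
Simplifying, S(i+1) = 6·6^i·i - 6·6^i + 2 = 6^(i+1)((i+1) - 2) + 2,
which is the closed form with m = i+1.
By induction, the statement is established for all m ≥ 1.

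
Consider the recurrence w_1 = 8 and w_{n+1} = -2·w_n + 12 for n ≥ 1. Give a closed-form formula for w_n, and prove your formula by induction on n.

Computing the first terms: w_1 = 8, w_2 = -4, w_3 = 20. This suggests w_n = (-2)^(n + 1) + 4.
For the base case n = 1: the formula gives 8 = 8 = w_1.
Suppose the result is true for n = i, so w_i = (-2)^(i + 1) + 4.
Then w_{i+1} = -2·w_i + 12 = -2·((-2)^(i + 1) + 4) + 12 = (-2)^(i + 2) + 4 = (-2)^((i+1) + 1) + 4,
which is the claimed formula at n = i+1.
Hence, by induction on n, the claim holds for every n ≥ 1.

w_n = (-2)^(n + 1) + 4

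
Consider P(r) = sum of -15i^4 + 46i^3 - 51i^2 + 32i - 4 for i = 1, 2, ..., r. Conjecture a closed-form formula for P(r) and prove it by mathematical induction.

P(r) = -r(3r^4 - 4r^3 - r^2 - 2r - 4)

We claim P(r) = -r(3r^4 - 4r^3 - r^2 - 2r - 4) for all r ≥ 1.
Base case (r = 1): P(1) = 8, and the closed form gives 8. They agree.
Suppose the result is true for r = i, so P(i) = i(-3i^4 + 4i^3 + i^2 + 2i + 4).
Then P(i+1) = P(i) + (-15i^4 - 14i^3 - 3i^2 + 8i + 8) = (i(-3i^4 + 4i^3 + i^2 + 2i + 4)) + (-15i^4 - 14i^3 - 3i^2 + 8i + 8).
Simplifying, P(i+1) = -(i + 1)(3i^4 + 8i^3 + 5i^2 - 4i - 8) = -(i+1)(3(i+1)^4 - 4(i+1)^3 - (i+1)^2 - 2(i+1) - 4),
which is the closed form with r = i+1.
By induction, the statement is established for all r ≥ 1.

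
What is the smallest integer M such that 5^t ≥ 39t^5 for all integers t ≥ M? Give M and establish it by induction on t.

At t = 9: 1953125 < 2302911, so the inequality fails and M ≥ 10. We prove 5^t ≥ 39t^5 for all t ≥ 10.
Base case (t = 10): 5^t = 9765625 and 39t^5 = 3900000, so 9765625 ≥ 3900000.
Inductive step: suppose the statement holds for some j ≥ 10, so 5^j ≥ 39j^5.
Then 5^(j + 1) = 5·(5^j) ≥ 5·(39j^5).
Also, for j ≥ 10 we have 5·(39j^5) ≥ 39(j+1)^5, since 5 ≥ (1 + 1/j)^5 for all j ≥ 10.
Combining, 5^(j + 1) ≥ 39(j+1)^5.
This completes the induction.
Hence the smallest such M is 10.

M = 10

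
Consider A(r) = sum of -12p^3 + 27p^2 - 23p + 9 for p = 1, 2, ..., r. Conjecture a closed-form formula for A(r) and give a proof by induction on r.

We claim A(r) = -r(3r^3 - 3r^2 + r - 2) for all r ≥ 1.
When r = 1: A(1) = 1, and the closed form gives 1. They agree.
Inductive step: suppose the statement holds for some p ≥ 1, so A(p) = p(-3p^3 + 3p^2 - p + 2).
Then A(p+1) = A(p) + (-12p^3 - 9p^2 - 5p + 1) = (p(-3p^3 + 3p^2 - p + 2)) + (-12p^3 - 9p^2 - 5p + 1).
Simplifying, A(p+1) = -(p + 1)(3p^3 + 6p^2 + 4p - 1) = -(p+1)(3(p+1)^3 - 3(p+1)^2 + (p+1) - 2),
which is the closed form with r = p+1.
By the principle of mathematical induction, the result holds for all r ≥ 1.

A(r) = -r(3r^3 - 3r^2 + r - 2)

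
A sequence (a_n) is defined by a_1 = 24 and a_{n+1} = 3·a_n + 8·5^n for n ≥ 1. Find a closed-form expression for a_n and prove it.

Computing the first terms: a_1 = 24, a_2 = 112, a_3 = 536. This suggests a_n = 4·3^(n - 1) + 4·5^n.
Base case (n = 1): the formula gives 24 = 24 = a_1.
Suppose the result is true for n = r, so a_r = 4·3^(r - 1) + 4·5^r.
Then a_{r+1} = 3·a_r + 8·5^r = 3·(4·3^(r - 1) + 4·5^r) + 8·5^r = 4·3^r + 4·5^(r + 1) = 4·3^((r+1) - 1) + 4·5^(r+1),
which is the claimed formula at n = r+1.
Hence, by induction on n, the claim holds for every n ≥ 1.

a_n = 4·3^(n - 1) + 4·5^n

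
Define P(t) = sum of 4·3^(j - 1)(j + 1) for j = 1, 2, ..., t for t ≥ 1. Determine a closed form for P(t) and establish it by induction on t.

P(t) = 3^t(2t + 1) - 1

We claim P(t) = 3^t(2t + 1) - 1 for all t ≥ 1.
Base case (t = 1): P(1) = 8, and the closed form gives 8. They agree.
Inductive step: suppose the statement holds for some j ≥ 1, so P(j) = 3^j(2j + 1) - 1.
Then P(j+1) = P(j) + (4·3^j(j + 2)) = (3^j(2j + 1) - 1) + (4·3^j(j + 2)).
Simplifying, P(j+1) = 6·3^j·j + 9·3^j - 1 = 3^(j+1)(2(j+1) + 1) - 1,
which is the closed form with t = j+1.
By induction, the statement is established for all t ≥ 1.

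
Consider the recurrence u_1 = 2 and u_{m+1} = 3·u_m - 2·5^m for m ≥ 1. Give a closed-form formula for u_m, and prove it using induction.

u_m = 7·3^(m - 1) - 5^m

Computing the first terms: u_1 = 2, u_2 = -4, u_3 = -62. This suggests u_m = 7·3^(m - 1) - 5^m.
Base case (m = 1): the formula gives 2 = 2 = u_1.
Inductive step: assume the claim holds for m = j, so u_j = 7·3^(j - 1) - 5^j.
Then u_{j+1} = 3·u_j - 2·5^j = 3·(7·3^(j - 1) - 5^j) - 2·5^j = 7·3^j - 5^(j + 1) = 7·3^((j+1) - 1) - 5^(j+1),
which is the claimed formula at m = j+1.
By the principle of mathematical induction, the result holds for all m ≥ 1.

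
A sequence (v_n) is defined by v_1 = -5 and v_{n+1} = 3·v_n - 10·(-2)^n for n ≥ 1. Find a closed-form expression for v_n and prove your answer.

v_n = -(-2)^(n + 1) - 3^(n - 1)

Computing the first terms: v_1 = -5, v_2 = 5, v_3 = -25. This suggests v_n = -(-2)^(n + 1) - 3^(n - 1).
Base case (n = 1): the formula gives -5 = -5 = v_1.
Suppose the result is true for n = r, so v_r = -(-2)^(r + 1) - 3^(r - 1).
Then v_{r+1} = 3·v_r - 10·(-2)^r = 3·(-(-2)^(r + 1) - 3^(r - 1)) - 10·(-2)^r = -(-2)^(r + 2) - 3^r = -(-2)^((r+1) + 1) - 3^((r+1) - 1),
which is the claimed formula at n = r+1.
Hence, by induction on n, the claim holds for every n ≥ 1.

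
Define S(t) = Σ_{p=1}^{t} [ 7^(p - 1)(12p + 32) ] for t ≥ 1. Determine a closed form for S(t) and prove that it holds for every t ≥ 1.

S(t) = 7^t(2t + 5) - 5

We claim S(t) = 7^t(2t + 5) - 5 for all t ≥ 1.
Base case (t = 1): S(1) = 44, and the closed form gives 44. They agree.
Suppose the result is true for t = p, so S(p) = 7^p(2p + 5) - 5.
Then S(p+1) = S(p) + (7^p(12p + 44)) = (7^p(2p + 5) - 5) + (7^p(12p + 44)).
Simplifying, S(p+1) = 14·7^p·p + 49·7^p - 5 = 7^(p+1)(2(p+1) + 5) - 5,
which is the closed form with t = p+1.
By induction, the statement is established for all t ≥ 1.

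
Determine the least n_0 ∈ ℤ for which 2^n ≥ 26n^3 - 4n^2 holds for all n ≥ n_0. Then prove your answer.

At n = 16: 65536 < 105472, so the inequality fails and n_0 ≥ 17. We prove 2^n ≥ 26n^3 - 4n^2 for all n ≥ 17.
For the base case n = 17: 2^n = 131072 and 26n^3 - 4n^2 = 126582, so 131072 ≥ 126582.
Inductive step: suppose the statement holds for some p ≥ 17, so 2^p ≥ 26p^3 - 4p^2.
Then 2^(p + 1) = 2·(2^p) ≥ 2·(26p^3 - 4p^2).
Also, for p ≥ 17 we have 2·(26p^3 - 4p^2) ≥ 26(p+1)^3 - 4(p+1)^2, since 2·(26p^3 - 4p^2) − (26(p+1)^3 - 4(p+1)^2) = 26p^3 - 82p^2 - 70p - 22, which is nonnegative for all p ≥ 17.
Combining, 2^(p + 1) ≥ 26(p+1)^3 - 4(p+1)^2.
This completes the induction.
Hence the smallest such n_0 is 17.

n_0 = 17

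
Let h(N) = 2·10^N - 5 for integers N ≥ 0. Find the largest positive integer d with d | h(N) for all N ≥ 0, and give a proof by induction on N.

d = 3

Computing the first values: h(0) = -3 and h(1) = 15; gcd(-3, 15) = 3, so d ≤ 3.
We prove 3 | 2·10^N - 5 for all N ≥ 0 by induction on N.
Base step (N = 0): h(0) = -3 = 3·(-1), so 3 | h(0).
Suppose the result is true for N = k, i.e. 3 | h(k). Then
h(k+1) = 2·10^(k+1) - 5 = 10·(2·10^k - 5) + 45 = 10·h(k) + 45. The first term is divisible by 3 by the inductive hypothesis, and 45 is divisible by 3. Hence 3 | h(k+1).
Hence, by induction on N, the claim holds for every N ≥ 0.
Therefore the largest such d is 3.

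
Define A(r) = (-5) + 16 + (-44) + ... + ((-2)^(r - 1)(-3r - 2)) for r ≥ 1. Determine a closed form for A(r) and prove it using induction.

We claim A(r) = (-2)^r(r + 1) - 1 for all r ≥ 1.
When r = 1: A(1) = -5, and the closed form gives -5. They agree.
For the inductive step, assume it holds for an arbitrary m ≥ 1, so A(m) = (-2)^m(m + 1) - 1.
Then A(m+1) = A(m) + ((-2)^m(-3m - 5)) = ((-2)^m(m + 1) - 1) + ((-2)^m(-3m - 5)).
Simplifying, A(m+1) = -2(-2)^m·m - 4(-2)^m - 1 = (-2)^(m+1)((m+1) + 1) - 1,
which is the closed form with r = m+1.
This completes the induction.

A(r) = (-2)^r(r + 1) - 1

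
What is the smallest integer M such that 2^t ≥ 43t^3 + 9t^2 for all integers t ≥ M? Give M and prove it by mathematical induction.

At t = 17: 131072 < 213860, so the inequality fails and M ≥ 18. We prove 2^t ≥ 43t^3 + 9t^2 for all t ≥ 18.
For the base case t = 18: 2^t = 262144 and 43t^3 + 9t^2 = 253692, so 262144 ≥ 253692.
Inductive step: suppose the statement holds for some p ≥ 18, so 2^p ≥ 43p^3 + 9p^2.
Then 2^(p + 1) = 2·(2^p) ≥ 2·(43p^3 + 9p^2).
Also, for p ≥ 18 we have 2·(43p^3 + 9p^2) ≥ 43(p+1)^3 + 9(p+1)^2, since 2·(43p^3 + 9p^2) − (43(p+1)^3 + 9(p+1)^2) = 43p^3 - 120p^2 - 147p - 52, which is nonnegative for all p ≥ 18.
Combining, 2^(p + 1) ≥ 43(p+1)^3 + 9(p+1)^2.
By induction, the statement is established for all t ≥ 18.
Hence the smallest such M is 18.

M = 18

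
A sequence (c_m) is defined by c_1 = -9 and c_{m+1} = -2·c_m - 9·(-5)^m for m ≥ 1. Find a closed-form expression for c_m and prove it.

c_m = -3(-2)^m + 3(-5)^m

Computing the first terms: c_1 = -9, c_2 = 63, c_3 = -351. This suggests c_m = -3(-2)^m + 3(-5)^m.
For the base case m = 1: the formula gives -9 = -9 = c_1.
Inductive step: suppose the statement holds for some k ≥ 1, so c_k = -3(-2)^k + 3(-5)^k.
Then c_{k+1} = -2·c_k - 9·(-5)^k = -2·(-3(-2)^k + 3(-5)^k) - 9·(-5)^k = -3(-2)^(k + 1) + 3(-5)^(k + 1),
which is the claimed formula at m = k+1.
By induction, the statement is established for all m ≥ 1.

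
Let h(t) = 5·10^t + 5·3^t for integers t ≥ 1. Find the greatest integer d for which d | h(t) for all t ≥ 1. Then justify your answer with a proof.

d = 5

Computing the first values: h(1) = 65 and h(2) = 545; gcd(65, 545) = 5, so d ≤ 5.
We prove 5 | 5·10^t + 5·3^t for all t ≥ 1 by induction on t.
When t = 1: h(1) = 65 = 5·(13), so 5 | h(1).
For the inductive step, assume it holds for an arbitrary m ≥ 1, i.e. 5 | h(m). Then
h(m+1) − 10·h(m) = (5·10^(m+1) + 5·3^(m+1)) − 10·(5·10^m + 5·3^m) = (5)·3^m·(3 − 10) = (-35)·3^m. Since 5 | h(m) by the inductive hypothesis, 5 | 10·h(m); and 5 | -35 since -35 = 5·-7. Therefore 5 | h(m+1).
This completes the induction.
Therefore the largest such d is 5.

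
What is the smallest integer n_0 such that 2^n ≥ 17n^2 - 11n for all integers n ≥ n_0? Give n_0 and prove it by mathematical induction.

At n = 10: 1024 < 1590, so the inequality fails and n_0 ≥ 11. We prove 2^n ≥ 17n^2 - 11n for all n ≥ 11.
Base step (n = 11): 2^n = 2048 and 17n^2 - 11n = 1936, so 2048 ≥ 1936.
For the inductive step, assume it holds for an arbitrary j ≥ 11, so 2^j ≥ 17j^2 - 11j.
Then 2^(j + 1) = 2·(2^j) ≥ 2·(17j^2 - 11j).
Also, for j ≥ 11 we have 2·(17j^2 - 11j) ≥ 17(j+1)^2 - 11(j+1), since 2·(17j^2 - 11j) − (17(j+1)^2 - 11(j+1)) = 17j^2 - 45j - 6, which is nonnegative for all j ≥ 11.
Combining, 2^(j + 1) ≥ 17(j+1)^2 - 11(j+1).
Hence, by induction on n, the claim holds for every n ≥ 11.
Hence the smallest such n_0 is 11.

n_0 = 11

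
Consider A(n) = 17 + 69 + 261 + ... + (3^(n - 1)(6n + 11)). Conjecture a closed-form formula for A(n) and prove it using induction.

A(n) = 3^n(3n + 4) - 4

We claim A(n) = 3^n(3n + 4) - 4 for all n ≥ 1.
Base case (n = 1): A(1) = 17, and the closed form gives 17. They agree.
Suppose the result is true for n = k, so A(k) = 3^k(3k + 4) - 4.
Then A(k+1) = A(k) + (3^k(6k + 17)) = (3^k(3k + 4) - 4) + (3^k(6k + 17)).
Simplifying, A(k+1) = 9·3^k·k + 21·3^k - 4 = 3^(k+1)(3(k+1) + 4) - 4,
which is the closed form with n = k+1.
Hence, by induction on n, the claim holds for every n ≥ 1.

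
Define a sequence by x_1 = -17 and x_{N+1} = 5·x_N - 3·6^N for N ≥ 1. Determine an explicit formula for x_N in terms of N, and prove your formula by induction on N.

x_N = 5^(N - 1) - 3·6^N

Computing the first terms: x_1 = -17, x_2 = -103, x_3 = -623. This suggests x_N = 5^(N - 1) - 3·6^N.
When N = 1: the formula gives -17 = -17 = x_1.
Suppose the result is true for N = p, so x_p = 5^(p - 1) - 3·6^p.
Then x_{p+1} = 5·x_p - 3·6^p = 5·(5^(p - 1) - 3·6^p) - 3·6^p = 5^p - 3·6^(p + 1) = 5^((p+1) - 1) - 3·6^(p+1),
which is the claimed formula at N = p+1.
Hence, by induction on N, the claim holds for every N ≥ 1.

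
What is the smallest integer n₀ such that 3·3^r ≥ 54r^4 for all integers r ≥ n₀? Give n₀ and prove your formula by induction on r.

n₀ = 12

At r = 11: 531441 < 790614, so the inequality fails and n₀ ≥ 12. We prove 3·3^r ≥ 54r^4 for all r ≥ 12.
For the base case r = 12: 3·3^r = 1594323 and 54r^4 = 1119744, so 1594323 ≥ 1119744.
Suppose the result is true for r = k, so 3·3^k ≥ 54k^4.
Then 3·3^(k + 1) = 3·(3·3^k) ≥ 3·(54k^4).
Also, for k ≥ 12 we have 3·(54k^4) ≥ 54(k+1)^4, since 3 ≥ (1 + 1/k)^4 for all k ≥ 12.
Combining, 3·3^(k + 1) ≥ 54(k+1)^4.
By the principle of mathematical induction, the result holds for all r ≥ 12.
Hence the smallest such n₀ is 12.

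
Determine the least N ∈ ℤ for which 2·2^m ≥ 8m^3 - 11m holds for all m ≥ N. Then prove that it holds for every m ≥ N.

At m = 13: 16384 < 17433, so the inequality fails and N ≥ 14. We prove 2·2^m ≥ 8m^3 - 11m for all m ≥ 14.
For the base case m = 14: 2·2^m = 32768 and 8m^3 - 11m = 21798, so 32768 ≥ 21798.
Suppose the result is true for m = p, so 2·2^p ≥ 8p^3 - 11p.
Then 2·2^(p + 1) = 2·(2·2^p) ≥ 2·(8p^3 - 11p).
Also, for p ≥ 14 we have 2·(8p^3 - 11p) ≥ 8(p+1)^3 - 11(p+1), since 2·(8p^3 - 11p) − (8(p+1)^3 - 11(p+1)) = 8p^3 - 24p^2 - 35p + 3, which is nonnegative for all p ≥ 14.
Combining, 2·2^(p + 1) ≥ 8(p+1)^3 - 11(p+1).
Hence, by induction on m, the claim holds for every m ≥ 14.
Hence the smallest such N is 14.

N = 14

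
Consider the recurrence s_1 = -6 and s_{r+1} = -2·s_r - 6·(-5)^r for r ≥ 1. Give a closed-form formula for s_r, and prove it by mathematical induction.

Computing the first terms: s_1 = -6, s_2 = 42, s_3 = -234. This suggests s_r = (-2)^(r + 1) + 2(-5)^r.
For the base case r = 1: the formula gives -6 = -6 = s_1.
Suppose the result is true for r = i, so s_i = (-2)^(i + 1) + 2(-5)^i.
Then s_{i+1} = -2·s_i - 6·(-5)^i = -2·((-2)^(i + 1) + 2(-5)^i) - 6·(-5)^i = (-2)^(i + 2) + 2(-5)^(i + 1) = (-2)^((i+1) + 1) + 2(-5)^(i+1),
which is the claimed formula at r = i+1.
This completes the induction.

s_r = (-2)^(r + 1) + 2(-5)^r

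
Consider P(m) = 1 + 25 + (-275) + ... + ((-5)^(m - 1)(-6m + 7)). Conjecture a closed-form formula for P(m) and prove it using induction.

We claim P(m) = (-5)^m(m - 1) + 1 for all m ≥ 1.
Base step (m = 1): P(1) = 1, and the closed form gives 1. They agree.
Inductive step: suppose the statement holds for some r ≥ 1, so P(r) = (-5)^r(r - 1) + 1.
Then P(r+1) = P(r) + ((-5)^r(-6r + 1)) = ((-5)^r(r - 1) + 1) + ((-5)^r(-6r + 1)).
Simplifying, P(r+1) = (-5)^(r + 1)r + 1 = (-5)^(r+1)((r+1) - 1) + 1,
which is the closed form with m = r+1.
By induction, the statement is established for all m ≥ 1.

P(m) = (-5)^m(m - 1) + 1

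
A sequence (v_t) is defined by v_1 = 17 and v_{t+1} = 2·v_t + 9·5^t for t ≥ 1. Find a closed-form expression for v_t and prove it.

v_t = 2^t + 3·5^t

Computing the first terms: v_1 = 17, v_2 = 79, v_3 = 383. This suggests v_t = 2^t + 3·5^t.
When t = 1: the formula gives 17 = 17 = v_1.
Inductive step: assume the claim holds for t = m, so v_m = 2^m + 3·5^m.
Then v_{m+1} = 2·v_m + 9·5^m = 2·(2^m + 3·5^m) + 9·5^m = 2^(m + 1) + 3·5^(m + 1),
which is the claimed formula at t = m+1.
Hence, by induction on t, the claim holds for every t ≥ 1.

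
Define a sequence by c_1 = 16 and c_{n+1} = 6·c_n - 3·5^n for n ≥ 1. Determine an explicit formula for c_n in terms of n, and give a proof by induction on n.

c_n = 3·5^n + 6^(n - 1)

Computing the first terms: c_1 = 16, c_2 = 81, c_3 = 411. This suggests c_n = 3·5^n + 6^(n - 1).
When n = 1: the formula gives 16 = 16 = c_1.
Inductive step: assume the claim holds for n = j, so c_j = 3·5^j + 6^(j - 1).
Then c_{j+1} = 6·c_j - 3·5^j = 6·(3·5^j + 6^(j - 1)) - 3·5^j = 3·5^(j + 1) + 6^j = 3·5^(j+1) + 6^((j+1) - 1),
which is the claimed formula at n = j+1.
This completes the induction.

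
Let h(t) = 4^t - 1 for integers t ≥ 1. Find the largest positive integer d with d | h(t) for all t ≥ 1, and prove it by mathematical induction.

Computing the first values: h(1) = 3 and h(2) = 15; gcd(3, 15) = 3, so d ≤ 3.
We prove 3 | 4^t - 1 for all t ≥ 1 by induction on t.
Base case (t = 1): h(1) = 3 = 3·(1), so 3 | h(1).
Inductive step: assume the claim holds for t = m, i.e. 3 | h(m). Then
4^{m+1} − 1^{m+1} = 4·4^m − 1·1^m = 4·(4^m − 1^m) + (3)·1^m. The first term is divisible by 3 by the inductive hypothesis, and the second term (3)·1^m is divisible by 3 since 3 | 3. Hence 3 | h(m+1).
Hence, by induction on t, the claim holds for every t ≥ 1.
Therefore the largest such d is 3.

d = 3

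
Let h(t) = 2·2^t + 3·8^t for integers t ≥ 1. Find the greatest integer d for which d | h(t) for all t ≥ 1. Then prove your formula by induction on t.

d = 4

Computing the first values: h(1) = 28 and h(2) = 200; gcd(28, 200) = 4, so d ≤ 4.
We prove 4 | 2·2^t + 3·8^t for all t ≥ 1 by induction on t.
Base case (t = 1): h(1) = 28 = 4·(7), so 4 | h(1).
Inductive step: suppose the statement holds for some j ≥ 1, i.e. 4 | h(j). Then
h(j+1) − 8·h(j) = (2·2^(j+1) + 3·8^(j+1)) − 8·(2·2^j + 3·8^j) = (2)·2^j·(2 − 8) = (-12)·2^j. Since 4 | h(j) by the inductive hypothesis, 4 | 8·h(j); and 4 | -12 since -12 = 4·-3. Therefore 4 | h(j+1).
By induction, the statement is established for all t ≥ 1.
Therefore the largest such d is 4.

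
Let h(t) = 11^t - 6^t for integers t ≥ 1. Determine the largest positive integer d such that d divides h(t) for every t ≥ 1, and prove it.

d = 5

Computing the first values: h(1) = 5 and h(2) = 85; gcd(5, 85) = 5, so d ≤ 5.
We prove 5 | 11^t - 6^t for all t ≥ 1 by induction on t.
For the base case t = 1: h(1) = 5 = 5·(1), so 5 | h(1).
Inductive step: suppose the statement holds for some i ≥ 1, i.e. 5 | h(i). Then
11^{i+1} − 6^{i+1} = 11·11^i − 6·6^i = 11·(11^i − 6^i) + (5)·6^i. The first term is divisible by 5 by the inductive hypothesis, and the second term (5)·6^i is divisible by 5 since 5 | 5. Hence 5 | h(i+1).
By induction, the statement is established for all t ≥ 1.
Therefore the largest such d is 5.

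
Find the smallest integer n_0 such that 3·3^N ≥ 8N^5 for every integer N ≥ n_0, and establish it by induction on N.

At N = 12: 1594323 < 1990656, so the inequality fails and n_0 ≥ 13. We prove 3·3^N ≥ 8N^5 for all N ≥ 13.
Base case (N = 13): 3·3^N = 4782969 and 8N^5 = 2970344, so 4782969 ≥ 2970344.
For the inductive step, assume it holds for an arbitrary i ≥ 13, so 3·3^i ≥ 8i^5.
Then 3·3^(i + 1) = 3·(3·3^i) ≥ 3·(8i^5).
Also, for i ≥ 13 we have 3·(8i^5) ≥ 8(i+1)^5, since 3 ≥ (1 + 1/i)^5 for all i ≥ 13.
Combining, 3·3^(i + 1) ≥ 8(i+1)^5.
By induction, the statement is established for all N ≥ 13.
Hence the smallest such n_0 is 13.

n_0 = 13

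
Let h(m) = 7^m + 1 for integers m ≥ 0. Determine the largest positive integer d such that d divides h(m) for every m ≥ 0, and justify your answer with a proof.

Computing the first values: h(0) = 2 and h(1) = 8; gcd(2, 8) = 2, so d ≤ 2.
We prove 2 | 7^m + 1 for all m ≥ 0 by induction on m.
Base step (m = 0): h(0) = 2 = 2·(1), so 2 | h(0).
For the inductive step, assume it holds for an arbitrary r ≥ 0, i.e. 2 | h(r). Then
h(r+1) = 7^(r+1) + 1 = 7·(7^r + 1) - 6 = 7·h(r) - 6. The first term is divisible by 2 by the inductive hypothesis, and -6 is divisible by 2. Hence 2 | h(r+1).
By the principle of mathematical induction, the result holds for all m ≥ 0.
Therefore the largest such d is 2.

d = 2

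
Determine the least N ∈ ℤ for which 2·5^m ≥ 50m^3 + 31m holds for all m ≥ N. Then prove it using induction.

At m = 5: 6250 < 6405, so the inequality fails and N ≥ 6. We prove 2·5^m ≥ 50m^3 + 31m for all m ≥ 6.
Base step (m = 6): 2·5^m = 31250 and 50m^3 + 31m = 10986, so 31250 ≥ 10986.
Inductive step: suppose the statement holds for some j ≥ 6, so 2·5^j ≥ 50j^3 + 31j.
Then 2·5^(j + 1) = 5·(2·5^j) ≥ 5·(50j^3 + 31j).
Also, for j ≥ 6 we have 5·(50j^3 + 31j) ≥ 50(j+1)^3 + 31(j+1), since 5·(50j^3 + 31j) − (50(j+1)^3 + 31(j+1)) = 200j^3 - 150j^2 - 26j - 81, which is nonnegative for all j ≥ 6.
Combining, 2·5^(j + 1) ≥ 50(j+1)^3 + 31(j+1).
This completes the induction.
Hence the smallest such N is 6.

N = 6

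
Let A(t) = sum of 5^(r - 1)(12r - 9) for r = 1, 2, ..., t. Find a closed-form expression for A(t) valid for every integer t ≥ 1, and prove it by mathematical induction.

A(t) = 3·5^t(t - 1) + 3

We claim A(t) = 3·5^t(t - 1) + 3 for all t ≥ 1.
Base step (t = 1): A(1) = 3, and the closed form gives 3. They agree.
For the inductive step, assume it holds for an arbitrary r ≥ 1, so A(r) = 3·5^r(r - 1) + 3.
Then A(r+1) = A(r) + (5^r(12r + 3)) = (3·5^r(r - 1) + 3) + (5^r(12r + 3)).
Simplifying, A(r+1) = 15·5^r·r + 3 = 3·5^(r+1)((r+1) - 1) + 3,
which is the closed form with t = r+1.
This completes the induction.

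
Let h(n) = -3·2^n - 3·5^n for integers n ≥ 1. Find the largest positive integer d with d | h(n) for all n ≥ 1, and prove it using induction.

Computing the first values: h(1) = -21 and h(2) = -87; gcd(-21, -87) = 3, so d ≤ 3.
We prove 3 | -3·2^n - 3·5^n for all n ≥ 1 by induction on n.
Base step (n = 1): h(1) = -21 = 3·(-7), so 3 | h(1).
Inductive step: suppose the statement holds for some m ≥ 1, i.e. 3 | h(m). Then
h(m+1) − 5·h(m) = (-3·2^(m+1) - 3·5^(m+1)) − 5·(-3·2^m - 3·5^m) = (-3)·2^m·(2 − 5) = (9)·2^m. Since 3 | h(m) by the inductive hypothesis, 3 | 5·h(m); and 3 | 9 since 9 = 3·3. Therefore 3 | h(m+1).
By induction, the statement is established for all n ≥ 1.
Therefore the largest such d is 3.

d = 3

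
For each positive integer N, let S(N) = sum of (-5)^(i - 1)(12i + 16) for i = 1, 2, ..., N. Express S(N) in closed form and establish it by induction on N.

S(N) = -(-5)^N(2N + 3) + 3

We claim S(N) = -(-5)^N(2N + 3) + 3 for all N ≥ 1.
Base step (N = 1): S(1) = 28, and the closed form gives 28. They agree.
Inductive step: suppose the statement holds for some i ≥ 1, so S(i) = -(-5)^i(2i + 3) + 3.
Then S(i+1) = S(i) + ((-5)^i(12i + 28)) = (-(-5)^i(2i + 3) + 3) + ((-5)^i(12i + 28)).
Simplifying, S(i+1) = 10(-5)^i·i + 25(-5)^i + 3 = -(-5)^(i+1)(2(i+1) + 3) + 3,
which is the closed form with N = i+1.
Hence, by induction on N, the claim holds for every N ≥ 1.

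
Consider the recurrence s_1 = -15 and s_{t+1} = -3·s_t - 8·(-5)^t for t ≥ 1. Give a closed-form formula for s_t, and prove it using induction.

Computing the first terms: s_1 = -15, s_2 = 85, s_3 = -455. This suggests s_t = 5(-3)^(t - 1) + 4(-5)^t.
Base case (t = 1): the formula gives -15 = -15 = s_1.
Inductive step: suppose the statement holds for some r ≥ 1, so s_r = 5(-3)^(r - 1) + 4(-5)^r.
Then s_{r+1} = -3·s_r - 8·(-5)^r = -3·(5(-3)^(r - 1) + 4(-5)^r) - 8·(-5)^r = 5(-3)^r + 4(-5)^(r + 1) = 5(-3)^((r+1) - 1) + 4(-5)^(r+1),
which is the claimed formula at t = r+1.
This completes the induction.

s_t = 5(-3)^(t - 1) + 4(-5)^t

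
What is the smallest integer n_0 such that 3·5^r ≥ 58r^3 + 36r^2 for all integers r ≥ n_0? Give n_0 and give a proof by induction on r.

At r = 4: 1875 < 4288, so the inequality fails and n_0 ≥ 5. We prove 3·5^r ≥ 58r^3 + 36r^2 for all r ≥ 5.
For the base case r = 5: 3·5^r = 9375 and 58r^3 + 36r^2 = 8150, so 9375 ≥ 8150.
Inductive step: suppose the statement holds for some j ≥ 5, so 3·5^j ≥ 58j^3 + 36j^2.
Then 3·5^(j + 1) = 5·(3·5^j) ≥ 5·(58j^3 + 36j^2).
Also, for j ≥ 5 we have 5·(58j^3 + 36j^2) ≥ 58(j+1)^3 + 36(j+1)^2, since 5·(58j^3 + 36j^2) − (58(j+1)^3 + 36(j+1)^2) = 232j^3 - 30j^2 - 246j - 94, which is nonnegative for all j ≥ 5.
Combining, 3·5^(j + 1) ≥ 58(j+1)^3 + 36(j+1)^2.
This completes the induction.
Hence the smallest such n_0 is 5.

n_0 = 5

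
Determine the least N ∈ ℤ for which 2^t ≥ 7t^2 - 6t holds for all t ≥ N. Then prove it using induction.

N = 10

At t = 9: 512 < 513, so the inequality fails and N ≥ 10. We prove 2^t ≥ 7t^2 - 6t for all t ≥ 10.
Base step (t = 10): 2^t = 1024 and 7t^2 - 6t = 640, so 1024 ≥ 640.
Suppose the result is true for t = k, so 2^k ≥ 7k^2 - 6k.
Then 2^(k + 1) = 2·(2^k) ≥ 2·(7k^2 - 6k).
Also, for k ≥ 10 we have 2·(7k^2 - 6k) ≥ 7(k+1)^2 - 6(k+1), since 2·(7k^2 - 6k) − (7(k+1)^2 - 6(k+1)) = 7k^2 - 20k - 1, which is nonnegative for all k ≥ 10.
Combining, 2^(k + 1) ≥ 7(k+1)^2 - 6(k+1).
Hence, by induction on t, the claim holds for every t ≥ 10.
Hence the smallest such N is 10.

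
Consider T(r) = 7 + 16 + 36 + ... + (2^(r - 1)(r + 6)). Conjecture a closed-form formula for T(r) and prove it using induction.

T(r) = 2^r(r + 5) - 5

We claim T(r) = 2^r(r + 5) - 5 for all r ≥ 1.
When r = 1: T(1) = 7, and the closed form gives 7. They agree.
For the inductive step, assume it holds for an arbitrary k ≥ 1, so T(k) = 2^k(k + 5) - 5.
Then T(k+1) = T(k) + (2^k(k + 7)) = (2^k(k + 5) - 5) + (2^k(k + 7)).
Simplifying, T(k+1) = 2·2^k·k + 12·2^k - 5 = 2^(k+1)((k+1) + 5) - 5,
which is the closed form with r = k+1.
This completes the induction.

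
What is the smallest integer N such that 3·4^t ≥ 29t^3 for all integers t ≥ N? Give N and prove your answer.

At t = 5: 3072 < 3625, so the inequality fails and N ≥ 6. We prove 3·4^t ≥ 29t^3 for all t ≥ 6.
For the base case t = 6: 3·4^t = 12288 and 29t^3 = 6264, so 12288 ≥ 6264.
For the inductive step, assume it holds for an arbitrary m ≥ 6, so 3·4^m ≥ 29m^3.
Then 3·4^(m + 1) = 4·(3·4^m) ≥ 4·(29m^3).
Also, for m ≥ 6 we have 4·(29m^3) ≥ 29(m+1)^3, since 4 ≥ (1 + 1/m)^3 for all m ≥ 6.
Combining, 3·4^(m + 1) ≥ 29(m+1)^3.
By induction, the statement is established for all t ≥ 6.
Hence the smallest such N is 6.

N = 6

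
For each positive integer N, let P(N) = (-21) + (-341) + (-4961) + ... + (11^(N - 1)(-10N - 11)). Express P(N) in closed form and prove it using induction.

P(N) = -11^N(N + 1) + 1

We claim P(N) = -11^N(N + 1) + 1 for all N ≥ 1.
For the base case N = 1: P(1) = -21, and the closed form gives -21. They agree.
Inductive step: assume the claim holds for N = m, so P(m) = -11^m(m + 1) + 1.
Then P(m+1) = P(m) + (11^m(-10m - 21)) = (-11^m(m + 1) + 1) + (11^m(-10m - 21)).
Simplifying, P(m+1) = -11·11^m·m - 22·11^m + 1 = -11^(m+1)((m+1) + 1) + 1,
which is the closed form with N = m+1.
This completes the induction.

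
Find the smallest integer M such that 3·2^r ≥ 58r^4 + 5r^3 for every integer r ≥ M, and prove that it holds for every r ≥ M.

M = 23

At r = 22: 12582912 < 13640088, so the inequality fails and M ≥ 23. We prove 3·2^r ≥ 58r^4 + 5r^3 for all r ≥ 23.
For the base case r = 23: 3·2^r = 25165824 and 58r^4 + 5r^3 = 16291613, so 25165824 ≥ 16291613.
Inductive step: assume the claim holds for r = p, so 3·2^p ≥ 58p^4 + 5p^3.
Then 3·2^(p + 1) = 2·(3·2^p) ≥ 2·(58p^4 + 5p^3).
Also, for p ≥ 23 we have 2·(58p^4 + 5p^3) ≥ 58(p+1)^4 + 5(p+1)^3, since 2·(58p^4 + 5p^3) − (58(p+1)^4 + 5(p+1)^3) = 58p^4 - 227p^3 - 363p^2 - 247p - 63, which is nonnegative for all p ≥ 23.
Combining, 3·2^(p + 1) ≥ 58(p+1)^4 + 5(p+1)^3.
By the principle of mathematical induction, the result holds for all r ≥ 23.
Hence the smallest such M is 23.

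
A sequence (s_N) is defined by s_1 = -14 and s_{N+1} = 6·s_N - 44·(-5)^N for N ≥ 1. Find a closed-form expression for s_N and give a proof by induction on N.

s_N = 4(-5)^N + 6^N

Computing the first terms: s_1 = -14, s_2 = 136, s_3 = -284. This suggests s_N = 4(-5)^N + 6^N.
For the base case N = 1: the formula gives -14 = -14 = s_1.
For the inductive step, assume it holds for an arbitrary j ≥ 1, so s_j = 4(-5)^j + 6^j.
Then s_{j+1} = 6·s_j - 44·(-5)^j = 6·(4(-5)^j + 6^j) - 44·(-5)^j = 4(-5)^(j + 1) + 6^(j + 1),
which is the claimed formula at N = j+1.
Hence, by induction on N, the claim holds for every N ≥ 1.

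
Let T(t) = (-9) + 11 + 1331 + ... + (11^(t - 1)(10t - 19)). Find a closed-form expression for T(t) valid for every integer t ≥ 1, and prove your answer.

We claim T(t) = 11^t(t - 2) + 2 for all t ≥ 1.
Base case (t = 1): T(1) = -9, and the closed form gives -9. They agree.
Inductive step: assume the claim holds for t = m, so T(m) = 11^m(m - 2) + 2.
Then T(m+1) = T(m) + (11^m(10m - 9)) = (11^m(m - 2) + 2) + (11^m(10m - 9)).
Simplifying, T(m+1) = 11^(m + 1)m - 11^(m + 1) + 2 = 11^(m+1)((m+1) - 2) + 2,
which is the closed form with t = m+1.
This completes the induction.

T(t) = 11^t(t - 2) + 2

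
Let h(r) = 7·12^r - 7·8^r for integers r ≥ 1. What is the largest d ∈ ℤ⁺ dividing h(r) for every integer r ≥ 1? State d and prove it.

d = 28

Computing the first values: h(1) = 28 and h(2) = 560; gcd(28, 560) = 28, so d ≤ 28.
We prove 28 | 7·12^r - 7·8^r for all r ≥ 1 by induction on r.
For the base case r = 1: h(1) = 28 = 28·(1), so 28 | h(1).
For the inductive step, assume it holds for an arbitrary i ≥ 1, i.e. 28 | h(i). Then
h(i+1) − 12·h(i) = (7·12^(i+1) - 7·8^(i+1)) − 12·(7·12^i - 7·8^i) = (-7)·8^i·(8 − 12) = (28)·8^i. Since 28 | h(i) by the inductive hypothesis, 28 | 12·h(i); and 28 | 28 since 28 = 28·1. Therefore 28 | h(i+1).
By induction, the statement is established for all r ≥ 1.
Therefore the largest such d is 28.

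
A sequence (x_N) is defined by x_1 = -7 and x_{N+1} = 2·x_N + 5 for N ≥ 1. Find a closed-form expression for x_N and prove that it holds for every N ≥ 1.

x_N = -2^N - 5

Computing the first terms: x_1 = -7, x_2 = -9, x_3 = -13. This suggests x_N = -2^N - 5.
When N = 1: the formula gives -7 = -7 = x_1.
Inductive step: assume the claim holds for N = r, so x_r = -2^r - 5.
Then x_{r+1} = 2·x_r + 5 = 2·(-2^r - 5) + 5 = -2^(r + 1) - 5,
which is the claimed formula at N = r+1.
By induction, the statement is established for all N ≥ 1.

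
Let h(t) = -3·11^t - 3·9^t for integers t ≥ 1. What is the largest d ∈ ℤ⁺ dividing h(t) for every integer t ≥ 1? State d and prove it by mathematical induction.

d = 6

Computing the first values: h(1) = -60 and h(2) = -606; gcd(-60, -606) = 6, so d ≤ 6.
We prove 6 | -3·11^t - 3·9^t for all t ≥ 1 by induction on t.
Base step (t = 1): h(1) = -60 = 6·(-10), so 6 | h(1).
Inductive step: suppose the statement holds for some m ≥ 1, i.e. 6 | h(m). Then
h(m+1) − 11·h(m) = (-3·11^(m+1) - 3·9^(m+1)) − 11·(-3·11^m - 3·9^m) = (-3)·9^m·(9 − 11) = (6)·9^m. Since 6 | h(m) by the inductive hypothesis, 6 | 11·h(m); and 6 | 6 since 6 = 6·1. Therefore 6 | h(m+1).
Hence, by induction on t, the claim holds for every t ≥ 1.
Therefore the largest such d is 6.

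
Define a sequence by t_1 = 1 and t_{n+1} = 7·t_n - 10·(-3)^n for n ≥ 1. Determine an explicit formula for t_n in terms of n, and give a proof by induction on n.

Computing the first terms: t_1 = 1, t_2 = 37, t_3 = 169. This suggests t_n = (-3)^n + 4·7^(n - 1).
Base case (n = 1): the formula gives 1 = 1 = t_1.
Inductive step: assume the claim holds for n = r, so t_r = (-3)^r + 4·7^(r - 1).
Then t_{r+1} = 7·t_r - 10·(-3)^r = 7·((-3)^r + 4·7^(r - 1)) - 10·(-3)^r = (-3)^(r + 1) + 4·7^r = (-3)^(r+1) + 4·7^((r+1) - 1),
which is the claimed formula at n = r+1.
This completes the induction.

t_n = (-3)^n + 4·7^(n - 1)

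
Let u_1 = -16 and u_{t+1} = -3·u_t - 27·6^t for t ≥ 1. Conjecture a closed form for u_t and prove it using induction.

Computing the first terms: u_1 = -16, u_2 = -114, u_3 = -630. This suggests u_t = 2(-3)^(t - 1) - 3·6^t.
Base case (t = 1): the formula gives -16 = -16 = u_1.
Suppose the result is true for t = i, so u_i = 2(-3)^(i - 1) - 3·6^i.
Then u_{i+1} = -3·u_i - 27·6^i = -3·(2(-3)^(i - 1) - 3·6^i) - 27·6^i = 2(-3)^i - 3·6^(i + 1) = 2(-3)^((i+1) - 1) - 3·6^(i+1),
which is the claimed formula at t = i+1.
This completes the induction.

u_t = 2(-3)^(t - 1) - 3·6^t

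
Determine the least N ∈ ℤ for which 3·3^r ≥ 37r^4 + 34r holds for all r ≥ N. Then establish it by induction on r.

N = 12

At r = 11: 531441 < 542091, so the inequality fails and N ≥ 12. We prove 3·3^r ≥ 37r^4 + 34r for all r ≥ 12.
Base case (r = 12): 3·3^r = 1594323 and 37r^4 + 34r = 767640, so 1594323 ≥ 767640.
Inductive step: assume the claim holds for r = j, so 3·3^j ≥ 37j^4 + 34j.
Then 3·3^(j + 1) = 3·(3·3^j) ≥ 3·(37j^4 + 34j).
Also, for j ≥ 12 we have 3·(37j^4 + 34j) ≥ 37(j+1)^4 + 34(j+1), since 3·(37j^4 + 34j) − (37(j+1)^4 + 34(j+1)) = 74j^4 - 148j^3 - 222j^2 - 80j - 71, which is nonnegative for all j ≥ 12.
Combining, 3·3^(j + 1) ≥ 37(j+1)^4 + 34(j+1).
This completes the induction.
Hence the smallest such N is 12.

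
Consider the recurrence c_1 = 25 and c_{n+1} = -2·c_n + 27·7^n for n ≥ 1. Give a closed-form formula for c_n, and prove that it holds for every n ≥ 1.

c_n = (-2)^(n + 1) + 3·7^n

Computing the first terms: c_1 = 25, c_2 = 139, c_3 = 1045. This suggests c_n = (-2)^(n + 1) + 3·7^n.
Base case (n = 1): the formula gives 25 = 25 = c_1.
Inductive step: assume the claim holds for n = i, so c_i = (-2)^(i + 1) + 3·7^i.
Then c_{i+1} = -2·c_i + 27·7^i = -2·((-2)^(i + 1) + 3·7^i) + 27·7^i = (-2)^(i + 2) + 3·7^(i + 1) = (-2)^((i+1) + 1) + 3·7^(i+1),
which is the claimed formula at n = i+1.
Hence, by induction on n, the claim holds for every n ≥ 1.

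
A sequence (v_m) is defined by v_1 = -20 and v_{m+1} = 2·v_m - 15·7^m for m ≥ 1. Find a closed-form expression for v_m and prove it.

v_m = 2^(m - 1) - 3·7^m

Computing the first terms: v_1 = -20, v_2 = -145, v_3 = -1025. This suggests v_m = 2^(m - 1) - 3·7^m.
For the base case m = 1: the formula gives -20 = -20 = v_1.
For the inductive step, assume it holds for an arbitrary k ≥ 1, so v_k = 2^(k - 1) - 3·7^k.
Then v_{k+1} = 2·v_k - 15·7^k = 2·(2^(k - 1) - 3·7^k) - 15·7^k = 2^k - 3·7^(k + 1) = 2^((k+1) - 1) - 3·7^(k+1),
which is the claimed formula at m = k+1.
This completes the induction.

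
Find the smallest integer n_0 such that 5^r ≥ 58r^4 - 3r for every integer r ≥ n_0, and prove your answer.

At r = 7: 78125 < 139237, so the inequality fails and n_0 ≥ 8. We prove 5^r ≥ 58r^4 - 3r for all r ≥ 8.
For the base case r = 8: 5^r = 390625 and 58r^4 - 3r = 237544, so 390625 ≥ 237544.
Suppose the result is true for r = i, so 5^i ≥ 58i^4 - 3i.
Then 5^(i + 1) = 5·(5^i) ≥ 5·(58i^4 - 3i).
Also, for i ≥ 8 we have 5·(58i^4 - 3i) ≥ 58(i+1)^4 - 3(i+1), since 5·(58i^4 - 3i) − (58(i+1)^4 - 3(i+1)) = 232i^4 - 232i^3 - 348i^2 - 244i - 55, which is nonnegative for all i ≥ 8.
Combining, 5^(i + 1) ≥ 58(i+1)^4 - 3(i+1).
This completes the induction.
Hence the smallest such n_0 is 8.

n_0 = 8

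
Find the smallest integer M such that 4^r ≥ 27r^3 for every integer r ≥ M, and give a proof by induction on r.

M = 7

At r = 6: 4096 < 5832, so the inequality fails and M ≥ 7. We prove 4^r ≥ 27r^3 for all r ≥ 7.
Base step (r = 7): 4^r = 16384 and 27r^3 = 9261, so 16384 ≥ 9261.
Inductive step: suppose the statement holds for some p ≥ 7, so 4^p ≥ 27p^3.
Then 4^(p + 1) = 4·(4^p) ≥ 4·(27p^3).
Also, for p ≥ 7 we have 4·(27p^3) ≥ 27(p+1)^3, since 4 ≥ (1 + 1/p)^3 for all p ≥ 7.
Combining, 4^(p + 1) ≥ 27(p+1)^3.
By the principle of mathematical induction, the result holds for all r ≥ 7.
Hence the smallest such M is 7.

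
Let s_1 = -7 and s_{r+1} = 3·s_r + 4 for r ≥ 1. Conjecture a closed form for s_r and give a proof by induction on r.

Computing the first terms: s_1 = -7, s_2 = -17, s_3 = -47. This suggests s_r = -5·3^(r - 1) - 2.
When r = 1: the formula gives -7 = -7 = s_1.
Suppose the result is true for r = i, so s_i = -5·3^(i - 1) - 2.
Then s_{i+1} = 3·s_i + 4 = 3·(-5·3^(i - 1) - 2) + 4 = -5·3^i - 2 = -5·3^((i+1) - 1) - 2,
which is the claimed formula at r = i+1.
By induction, the statement is established for all r ≥ 1.

s_r = -5·3^(r - 1) - 2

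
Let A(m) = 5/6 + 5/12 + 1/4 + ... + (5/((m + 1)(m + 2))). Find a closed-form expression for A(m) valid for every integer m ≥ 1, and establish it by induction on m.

A(m) = 5m/(2(m + 2))

We claim A(m) = 5m/(2(m + 2)) for all m ≥ 1.
Base step (m = 1): A(1) = 5/6, and the closed form gives 5/6. They agree.
For the inductive step, assume it holds for an arbitrary r ≥ 1, so A(r) = 5r/(2(r + 2)).
Then A(r+1) = A(r) + (5/((r + 2)(r + 3))) = (5r/(2(r + 2))) + (5/((r + 2)(r + 3))).
Simplifying, A(r+1) = 5(r + 1)/(2(r + 3)) = 5(r+1)/(2((r+1) + 2)),
which is the closed form with m = r+1.
Hence, by induction on m, the claim holds for every m ≥ 1.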